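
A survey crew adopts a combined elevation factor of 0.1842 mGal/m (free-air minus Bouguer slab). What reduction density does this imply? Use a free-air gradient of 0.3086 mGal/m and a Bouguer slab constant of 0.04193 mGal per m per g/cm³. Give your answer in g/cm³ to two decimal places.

2.97

0.1842 = 0.3086 − 0.04193 × ρ
ρ = (0.3086 − 0.1842) / 0.04193 = 2.97 g/cm³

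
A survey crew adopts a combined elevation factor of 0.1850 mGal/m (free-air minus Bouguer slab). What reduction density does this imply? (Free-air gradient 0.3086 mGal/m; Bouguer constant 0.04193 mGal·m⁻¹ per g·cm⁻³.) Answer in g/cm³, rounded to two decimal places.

0.1850 = 0.3086 − 0.04193 × ρ
ρ = (0.3086 − 0.1850) / 0.04193 = 2.95 g/cm³

2.95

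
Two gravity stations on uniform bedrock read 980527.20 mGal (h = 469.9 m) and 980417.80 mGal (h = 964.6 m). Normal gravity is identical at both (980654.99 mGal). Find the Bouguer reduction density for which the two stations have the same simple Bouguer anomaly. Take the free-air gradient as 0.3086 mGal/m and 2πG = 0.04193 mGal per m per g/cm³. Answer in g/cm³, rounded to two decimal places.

2.09

Δg_obs = 980417.80 − 980527.20 = -109.40 mGal over Δh = 964.6 − 469.9 = 494.7 m
Equal Bouguer anomalies ⇒ Δg_obs + (0.3086 − 0.04193ρ)·Δh = 0
0.3086 − 0.04193ρ = −Δg_obs/Δh = 0.22114
ρ = (0.3086 − 0.22114) / 0.04193 = 2.09 g/cm³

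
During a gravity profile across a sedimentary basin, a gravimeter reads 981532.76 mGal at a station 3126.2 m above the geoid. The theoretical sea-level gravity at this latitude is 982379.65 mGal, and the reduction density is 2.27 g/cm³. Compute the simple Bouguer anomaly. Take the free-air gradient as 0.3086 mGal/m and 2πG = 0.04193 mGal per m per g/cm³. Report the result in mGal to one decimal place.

Free-air correction = 0.3086 × 3126.2 = 964.75 mGal
Free-air anomaly = 981532.76 − 982379.65 + (964.75) = 117.86 mGal
Bouguer slab correction = 0.04193 × 2.27 × 3126.2 = 297.56 mGal
Simple Bouguer anomaly = 117.86 − (297.56) = -179.70 mGal

-179.7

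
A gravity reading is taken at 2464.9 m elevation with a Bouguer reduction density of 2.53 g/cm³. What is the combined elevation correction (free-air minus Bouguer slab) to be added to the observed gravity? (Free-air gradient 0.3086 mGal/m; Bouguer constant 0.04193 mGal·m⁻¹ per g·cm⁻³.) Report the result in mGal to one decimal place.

Combined gradient = 0.3086 − 0.04193 × 2.53 = 0.2025171 mGal/m
Combined elevation correction = 0.2025171 × 2464.9 = 499.2 mGal

499.2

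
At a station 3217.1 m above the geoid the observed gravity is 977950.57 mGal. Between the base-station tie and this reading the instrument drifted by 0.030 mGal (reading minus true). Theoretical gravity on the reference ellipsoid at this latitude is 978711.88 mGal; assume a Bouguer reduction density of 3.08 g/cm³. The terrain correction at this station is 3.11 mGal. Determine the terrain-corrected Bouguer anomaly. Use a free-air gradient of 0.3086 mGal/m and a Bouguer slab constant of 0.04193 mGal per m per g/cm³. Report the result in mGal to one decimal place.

Drift-corrected reading = 977950.57 − (0.030) = 977950.540 mGal
Free-air correction = 0.3086 × 3217.1 = 992.80 mGal
Free-air anomaly = 977950.540 − 978711.88 + (992.80) = 231.460 mGal
Bouguer slab correction = 0.04193 × 3.08 × 3217.1 = 415.47 mGal
Simple Bouguer anomaly = 231.460 − (415.47) = -184.010 mGal
Complete Bouguer anomaly = -184.010 + 3.11 = -180.900 mGal

-180.9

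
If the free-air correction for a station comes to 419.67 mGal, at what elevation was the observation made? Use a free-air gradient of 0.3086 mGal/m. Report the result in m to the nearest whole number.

1360

h = 419.67 / 0.3086 = 1359.92 m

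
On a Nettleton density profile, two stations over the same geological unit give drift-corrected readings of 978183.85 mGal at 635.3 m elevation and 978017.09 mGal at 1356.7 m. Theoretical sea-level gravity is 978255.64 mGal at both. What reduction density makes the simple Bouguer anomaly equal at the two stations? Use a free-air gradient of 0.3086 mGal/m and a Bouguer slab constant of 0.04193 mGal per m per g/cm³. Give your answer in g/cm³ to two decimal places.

1.85

Δg_obs = 978017.09 − 978183.85 = -166.76 mGal over Δh = 1356.7 − 635.3 = 721.4 m
Equal Bouguer anomalies ⇒ Δg_obs + (0.3086 − 0.04193ρ)·Δh = 0
0.3086 − 0.04193ρ = −Δg_obs/Δh = 0.23116
ρ = (0.3086 − 0.23116) / 0.04193 = 1.85 g/cm³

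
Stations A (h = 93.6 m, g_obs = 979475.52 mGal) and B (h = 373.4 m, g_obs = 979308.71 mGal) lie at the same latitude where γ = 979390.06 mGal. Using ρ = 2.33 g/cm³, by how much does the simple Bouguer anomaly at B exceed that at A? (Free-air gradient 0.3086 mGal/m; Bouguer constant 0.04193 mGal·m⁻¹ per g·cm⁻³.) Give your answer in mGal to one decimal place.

Δg_SB(A) = 979475.52 − 979390.06 + 0.3086×93.6 − 0.04193×2.33×93.6 = 105.20 mGal
Δg_SB(B) = 979308.71 − 979390.06 + 0.3086×373.4 − 0.04193×2.33×373.4 = -2.60 mGal
Difference = -2.60 − (105.20) = -107.80 mGal

-107.8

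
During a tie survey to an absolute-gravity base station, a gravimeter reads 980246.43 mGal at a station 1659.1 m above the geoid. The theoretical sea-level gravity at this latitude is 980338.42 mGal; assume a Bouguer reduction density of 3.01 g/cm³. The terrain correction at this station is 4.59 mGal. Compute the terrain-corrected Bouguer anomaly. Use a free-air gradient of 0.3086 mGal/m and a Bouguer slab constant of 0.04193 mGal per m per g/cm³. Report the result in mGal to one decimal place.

Free-air correction = 0.3086 × 1659.1 = 512.00 mGal
Free-air anomaly = 980246.43 − 980338.42 + (512.00) = 420.01 mGal
Bouguer slab correction = 0.04193 × 3.01 × 1659.1 = 209.39 mGal
Simple Bouguer anomaly = 420.01 − (209.39) = 210.62 mGal
Complete Bouguer anomaly = 210.62 + 4.59 = 215.21 mGal

215.2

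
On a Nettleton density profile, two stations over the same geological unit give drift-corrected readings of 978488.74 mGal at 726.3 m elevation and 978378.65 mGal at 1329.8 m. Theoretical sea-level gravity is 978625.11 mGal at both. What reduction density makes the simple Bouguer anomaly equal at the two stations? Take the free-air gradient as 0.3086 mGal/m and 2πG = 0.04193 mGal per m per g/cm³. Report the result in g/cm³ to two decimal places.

3.01

Δg_obs = 978378.65 − 978488.74 = -110.09 mGal over Δh = 1329.8 − 726.3 = 603.5 m
Equal Bouguer anomalies ⇒ Δg_obs + (0.3086 − 0.04193ρ)·Δh = 0
0.3086 − 0.04193ρ = −Δg_obs/Δh = 0.18242
ρ = (0.3086 − 0.18242) / 0.04193 = 3.01 g/cm³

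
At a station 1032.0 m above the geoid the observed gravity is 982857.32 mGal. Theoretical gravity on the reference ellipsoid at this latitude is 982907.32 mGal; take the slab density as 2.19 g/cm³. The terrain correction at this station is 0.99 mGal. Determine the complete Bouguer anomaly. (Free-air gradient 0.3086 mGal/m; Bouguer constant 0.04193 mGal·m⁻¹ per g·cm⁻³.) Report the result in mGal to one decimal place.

174.7

Free-air correction = 0.3086 × 1032.0 = 318.48 mGal
Free-air anomaly = 982857.32 − 982907.32 + (318.48) = 268.48 mGal
Bouguer slab correction = 0.04193 × 2.19 × 1032.0 = 94.77 mGal
Simple Bouguer anomaly = 268.48 − (94.77) = 173.71 mGal
Complete Bouguer anomaly = 173.71 + 0.99 = 174.70 mGal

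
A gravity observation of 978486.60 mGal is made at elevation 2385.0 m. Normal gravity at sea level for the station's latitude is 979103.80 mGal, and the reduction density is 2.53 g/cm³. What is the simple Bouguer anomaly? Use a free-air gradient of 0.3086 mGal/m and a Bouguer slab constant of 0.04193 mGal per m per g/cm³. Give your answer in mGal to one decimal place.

Free-air correction = 0.3086 × 2385.0 = 736.01 mGal
Free-air anomaly = 978486.60 − 979103.80 + (736.01) = 118.81 mGal
Bouguer slab correction = 0.04193 × 2.53 × 2385.0 = 253.01 mGal
Simple Bouguer anomaly = 118.81 − (253.01) = -134.20 mGal

-134.2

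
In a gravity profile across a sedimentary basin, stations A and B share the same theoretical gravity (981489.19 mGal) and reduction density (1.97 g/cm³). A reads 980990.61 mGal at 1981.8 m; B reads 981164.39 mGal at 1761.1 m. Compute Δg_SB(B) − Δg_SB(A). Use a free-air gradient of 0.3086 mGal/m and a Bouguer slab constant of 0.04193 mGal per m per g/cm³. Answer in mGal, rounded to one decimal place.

123.9

Δg_SB(A) = 980990.61 − 981489.19 + 0.3086×1981.8 − 0.04193×1.97×1981.8 = -50.70 mGal
Δg_SB(B) = 981164.39 − 981489.19 + 0.3086×1761.1 − 0.04193×1.97×1761.1 = 73.20 mGal
Difference = 73.20 − (-50.70) = 123.90 mGal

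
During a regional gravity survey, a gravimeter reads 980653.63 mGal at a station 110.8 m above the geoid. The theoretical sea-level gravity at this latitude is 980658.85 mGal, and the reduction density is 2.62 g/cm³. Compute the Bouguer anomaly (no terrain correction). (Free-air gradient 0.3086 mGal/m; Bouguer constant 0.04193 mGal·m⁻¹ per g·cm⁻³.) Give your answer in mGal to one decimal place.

16.8

Free-air correction = 0.3086 × 110.8 = 34.19 mGal
Free-air anomaly = 980653.63 − 980658.85 + (34.19) = 28.97 mGal
Bouguer slab correction = 0.04193 × 2.62 × 110.8 = 12.17 mGal
Simple Bouguer anomaly = 28.97 − (12.17) = 16.80 mGal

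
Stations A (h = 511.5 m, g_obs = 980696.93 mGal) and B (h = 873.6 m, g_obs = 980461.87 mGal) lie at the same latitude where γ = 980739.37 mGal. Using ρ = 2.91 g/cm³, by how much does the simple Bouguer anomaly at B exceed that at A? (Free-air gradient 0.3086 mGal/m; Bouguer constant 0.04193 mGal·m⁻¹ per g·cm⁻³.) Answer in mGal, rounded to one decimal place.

-167.5

Δg_SB(A) = 980696.93 − 980739.37 + 0.3086×511.5 − 0.04193×2.91×511.5 = 53.00 mGal
Δg_SB(B) = 980461.87 − 980739.37 + 0.3086×873.6 − 0.04193×2.91×873.6 = -114.50 mGal
Difference = -114.50 − (53.00) = -167.50 mGal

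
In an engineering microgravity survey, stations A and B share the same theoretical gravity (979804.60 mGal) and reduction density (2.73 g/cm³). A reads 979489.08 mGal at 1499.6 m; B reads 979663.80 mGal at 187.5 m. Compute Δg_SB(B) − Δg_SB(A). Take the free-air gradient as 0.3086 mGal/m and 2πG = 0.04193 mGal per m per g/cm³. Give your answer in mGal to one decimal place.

-80.0

Δg_SB(A) = 979489.08 − 979804.60 + 0.3086×1499.6 − 0.04193×2.73×1499.6 = -24.40 mGal
Δg_SB(B) = 979663.80 − 979804.60 + 0.3086×187.5 − 0.04193×2.73×187.5 = -104.40 mGal
Difference = -104.40 − (-24.40) = -80.00 mGal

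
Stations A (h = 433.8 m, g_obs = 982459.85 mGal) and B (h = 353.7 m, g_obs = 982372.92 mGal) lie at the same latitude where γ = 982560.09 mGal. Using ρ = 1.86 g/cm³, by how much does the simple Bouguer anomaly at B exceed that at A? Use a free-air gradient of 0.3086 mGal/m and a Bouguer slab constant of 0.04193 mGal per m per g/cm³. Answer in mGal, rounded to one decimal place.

Δg_SB(A) = 982459.85 − 982560.09 + 0.3086×433.8 − 0.04193×1.86×433.8 = -0.20 mGal
Δg_SB(B) = 982372.92 − 982560.09 + 0.3086×353.7 − 0.04193×1.86×353.7 = -105.60 mGal
Difference = -105.60 − (-0.20) = -105.40 mGal

-105.4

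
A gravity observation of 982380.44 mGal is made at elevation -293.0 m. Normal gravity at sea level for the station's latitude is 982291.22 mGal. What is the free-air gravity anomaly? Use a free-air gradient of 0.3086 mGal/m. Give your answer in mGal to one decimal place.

-1.2

Free-air correction = 0.3086 × -293.0 = -90.42 mGal
Free-air anomaly = 982380.44 − 982291.22 + (-90.42) = -1.20 mGal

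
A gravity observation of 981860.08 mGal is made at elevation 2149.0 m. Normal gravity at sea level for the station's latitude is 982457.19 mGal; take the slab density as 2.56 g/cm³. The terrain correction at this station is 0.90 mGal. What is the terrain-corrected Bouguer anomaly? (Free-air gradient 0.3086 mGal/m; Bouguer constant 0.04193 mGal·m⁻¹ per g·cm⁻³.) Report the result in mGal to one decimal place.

Free-air correction = 0.3086 × 2149.0 = 663.18 mGal
Free-air anomaly = 981860.08 − 982457.19 + (663.18) = 66.07 mGal
Bouguer slab correction = 0.04193 × 2.56 × 2149.0 = 230.68 mGal
Simple Bouguer anomaly = 66.07 − (230.68) = -164.61 mGal
Complete Bouguer anomaly = -164.61 + 0.90 = -163.71 mGal

-163.7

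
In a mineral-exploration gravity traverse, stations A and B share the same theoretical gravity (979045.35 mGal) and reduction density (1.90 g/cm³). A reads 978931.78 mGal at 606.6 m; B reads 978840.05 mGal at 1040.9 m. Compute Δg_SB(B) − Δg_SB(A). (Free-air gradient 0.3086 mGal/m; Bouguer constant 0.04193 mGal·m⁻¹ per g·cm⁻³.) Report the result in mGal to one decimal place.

7.7

Δg_SB(A) = 978931.78 − 979045.35 + 0.3086×606.6 − 0.04193×1.90×606.6 = 25.30 mGal
Δg_SB(B) = 978840.05 − 979045.35 + 0.3086×1040.9 − 0.04193×1.90×1040.9 = 33.00 mGal
Difference = 33.00 − (25.30) = 7.70 mGal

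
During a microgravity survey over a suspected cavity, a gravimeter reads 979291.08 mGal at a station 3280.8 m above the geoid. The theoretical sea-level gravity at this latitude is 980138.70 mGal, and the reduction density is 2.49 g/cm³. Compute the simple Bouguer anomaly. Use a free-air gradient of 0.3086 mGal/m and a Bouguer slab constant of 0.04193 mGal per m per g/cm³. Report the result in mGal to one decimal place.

Free-air correction = 0.3086 × 3280.8 = 1012.45 mGal
Free-air anomaly = 979291.08 − 980138.70 + (1012.45) = 164.83 mGal
Bouguer slab correction = 0.04193 × 2.49 × 3280.8 = 342.53 mGal
Simple Bouguer anomaly = 164.83 − (342.53) = -177.70 mGal

-177.7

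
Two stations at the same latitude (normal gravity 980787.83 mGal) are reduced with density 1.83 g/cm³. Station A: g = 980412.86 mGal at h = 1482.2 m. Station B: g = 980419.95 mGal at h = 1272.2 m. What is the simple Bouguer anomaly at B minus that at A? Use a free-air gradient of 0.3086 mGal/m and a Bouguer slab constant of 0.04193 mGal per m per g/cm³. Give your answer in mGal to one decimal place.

Δg_SB(A) = 980412.86 − 980787.83 + 0.3086×1482.2 − 0.04193×1.83×1482.2 = -31.30 mGal
Δg_SB(B) = 980419.95 − 980787.83 + 0.3086×1272.2 − 0.04193×1.83×1272.2 = -72.90 mGal
Difference = -72.90 − (-31.30) = -41.60 mGal

-41.6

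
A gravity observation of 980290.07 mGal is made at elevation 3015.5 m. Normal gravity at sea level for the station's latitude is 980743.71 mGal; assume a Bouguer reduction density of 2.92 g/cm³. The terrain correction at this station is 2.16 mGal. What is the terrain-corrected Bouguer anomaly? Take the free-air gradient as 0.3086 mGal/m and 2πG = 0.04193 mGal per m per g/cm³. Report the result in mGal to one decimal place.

Free-air correction = 0.3086 × 3015.5 = 930.58 mGal
Free-air anomaly = 980290.07 − 980743.71 + (930.58) = 476.94 mGal
Bouguer slab correction = 0.04193 × 2.92 × 3015.5 = 369.20 mGal
Simple Bouguer anomaly = 476.94 − (369.20) = 107.74 mGal
Complete Bouguer anomaly = 107.74 + 2.16 = 109.90 mGal

109.9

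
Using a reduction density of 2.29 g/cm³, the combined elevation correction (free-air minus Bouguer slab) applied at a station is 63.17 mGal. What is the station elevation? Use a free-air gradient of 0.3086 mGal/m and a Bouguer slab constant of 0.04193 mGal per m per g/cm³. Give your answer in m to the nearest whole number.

Combined gradient = 0.3086 − 0.04193 × 2.29 = 0.2125803 mGal/m
h = 63.17 / 0.2125803 = 297.16 m

297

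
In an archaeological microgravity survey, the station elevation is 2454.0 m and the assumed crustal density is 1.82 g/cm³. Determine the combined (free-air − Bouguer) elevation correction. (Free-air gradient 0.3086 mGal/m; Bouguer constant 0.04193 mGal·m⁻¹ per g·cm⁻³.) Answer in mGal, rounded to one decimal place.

Combined gradient = 0.3086 − 0.04193 × 1.82 = 0.2322874 mGal/m
Combined elevation correction = 0.2322874 × 2454.0 = 570.0 mGal

570.0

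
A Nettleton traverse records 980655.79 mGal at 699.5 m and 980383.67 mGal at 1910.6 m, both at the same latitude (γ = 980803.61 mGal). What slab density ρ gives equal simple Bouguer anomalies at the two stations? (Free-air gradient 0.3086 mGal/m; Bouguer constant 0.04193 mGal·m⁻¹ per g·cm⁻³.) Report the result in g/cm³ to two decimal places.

Δg_obs = 980383.67 − 980655.79 = -272.12 mGal over Δh = 1910.6 − 699.5 = 1211.1 m
Equal Bouguer anomalies ⇒ Δg_obs + (0.3086 − 0.04193ρ)·Δh = 0
0.3086 − 0.04193ρ = −Δg_obs/Δh = 0.22469
ρ = (0.3086 − 0.22469) / 0.04193 = 2.00 g/cm³

2.00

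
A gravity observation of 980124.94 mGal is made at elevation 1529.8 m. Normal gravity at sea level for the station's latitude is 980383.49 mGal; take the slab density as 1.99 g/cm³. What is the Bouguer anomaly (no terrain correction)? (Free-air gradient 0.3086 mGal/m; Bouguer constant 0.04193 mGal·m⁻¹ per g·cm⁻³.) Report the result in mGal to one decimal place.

85.9

Free-air correction = 0.3086 × 1529.8 = 472.10 mGal
Free-air anomaly = 980124.94 − 980383.49 + (472.10) = 213.55 mGal
Bouguer slab correction = 0.04193 × 1.99 × 1529.8 = 127.65 mGal
Simple Bouguer anomaly = 213.55 − (127.65) = 85.90 mGal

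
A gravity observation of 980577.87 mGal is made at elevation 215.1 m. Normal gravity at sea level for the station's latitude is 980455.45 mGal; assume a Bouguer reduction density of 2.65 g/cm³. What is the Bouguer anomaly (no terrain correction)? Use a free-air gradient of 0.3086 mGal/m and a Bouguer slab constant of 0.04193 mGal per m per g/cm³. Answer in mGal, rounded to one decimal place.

Free-air correction = 0.3086 × 215.1 = 66.38 mGal
Free-air anomaly = 980577.87 − 980455.45 + (66.38) = 188.80 mGal
Bouguer slab correction = 0.04193 × 2.65 × 215.1 = 23.90 mGal
Simple Bouguer anomaly = 188.80 − (23.90) = 164.90 mGal

164.9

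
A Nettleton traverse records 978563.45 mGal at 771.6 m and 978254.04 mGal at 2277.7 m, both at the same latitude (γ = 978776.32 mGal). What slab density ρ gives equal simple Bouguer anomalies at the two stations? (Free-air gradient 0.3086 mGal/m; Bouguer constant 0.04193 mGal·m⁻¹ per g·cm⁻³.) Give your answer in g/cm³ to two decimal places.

2.46

Δg_obs = 978254.04 − 978563.45 = -309.41 mGal over Δh = 2277.7 − 771.6 = 1506.1 m
Equal Bouguer anomalies ⇒ Δg_obs + (0.3086 − 0.04193ρ)·Δh = 0
0.3086 − 0.04193ρ = −Δg_obs/Δh = 0.20544
ρ = (0.3086 − 0.20544) / 0.04193 = 2.46 g/cm³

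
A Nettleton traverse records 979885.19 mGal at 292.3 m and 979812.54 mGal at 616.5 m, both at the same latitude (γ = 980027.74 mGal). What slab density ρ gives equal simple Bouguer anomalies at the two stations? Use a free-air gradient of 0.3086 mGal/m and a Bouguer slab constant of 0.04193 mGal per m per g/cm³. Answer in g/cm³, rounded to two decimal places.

Δg_obs = 979812.54 − 979885.19 = -72.65 mGal over Δh = 616.5 − 292.3 = 324.2 m
Equal Bouguer anomalies ⇒ Δg_obs + (0.3086 − 0.04193ρ)·Δh = 0
0.3086 − 0.04193ρ = −Δg_obs/Δh = 0.22409
ρ = (0.3086 − 0.22409) / 0.04193 = 2.02 g/cm³

2.02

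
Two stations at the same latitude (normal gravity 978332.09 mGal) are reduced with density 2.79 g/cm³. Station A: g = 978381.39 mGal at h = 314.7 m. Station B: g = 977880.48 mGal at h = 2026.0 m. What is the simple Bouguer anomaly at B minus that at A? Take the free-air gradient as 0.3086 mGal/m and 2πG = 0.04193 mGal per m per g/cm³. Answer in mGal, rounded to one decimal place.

Δg_SB(A) = 978381.39 − 978332.09 + 0.3086×314.7 − 0.04193×2.79×314.7 = 109.60 mGal
Δg_SB(B) = 977880.48 − 978332.09 + 0.3086×2026.0 − 0.04193×2.79×2026.0 = -63.40 mGal
Difference = -63.40 − (109.60) = -173.00 mGal

-173.0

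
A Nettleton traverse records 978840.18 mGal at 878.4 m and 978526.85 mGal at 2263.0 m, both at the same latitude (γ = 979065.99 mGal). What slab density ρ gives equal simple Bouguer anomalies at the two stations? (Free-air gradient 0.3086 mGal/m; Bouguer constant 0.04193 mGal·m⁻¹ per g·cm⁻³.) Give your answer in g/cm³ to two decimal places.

1.96

Δg_obs = 978526.85 − 978840.18 = -313.33 mGal over Δh = 2263.0 − 878.4 = 1384.6 m
Equal Bouguer anomalies ⇒ Δg_obs + (0.3086 − 0.04193ρ)·Δh = 0
0.3086 − 0.04193ρ = −Δg_obs/Δh = 0.22630
ρ = (0.3086 − 0.22630) / 0.04193 = 1.96 g/cm³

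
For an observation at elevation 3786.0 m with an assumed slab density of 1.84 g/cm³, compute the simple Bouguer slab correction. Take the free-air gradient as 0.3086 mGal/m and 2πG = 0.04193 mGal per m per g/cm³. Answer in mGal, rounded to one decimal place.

Bouguer slab correction = 0.04193 × 1.84 × 3786.0 = 292.1 mGal

292.1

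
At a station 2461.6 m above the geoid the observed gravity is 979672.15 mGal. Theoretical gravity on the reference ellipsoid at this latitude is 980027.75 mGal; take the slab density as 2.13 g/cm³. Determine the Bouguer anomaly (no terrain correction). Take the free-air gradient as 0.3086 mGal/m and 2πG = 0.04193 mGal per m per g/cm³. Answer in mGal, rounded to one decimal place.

Free-air correction = 0.3086 × 2461.6 = 759.65 mGal
Free-air anomaly = 979672.15 − 980027.75 + (759.65) = 404.05 mGal
Bouguer slab correction = 0.04193 × 2.13 × 2461.6 = 219.85 mGal
Simple Bouguer anomaly = 404.05 − (219.85) = 184.20 mGal

184.2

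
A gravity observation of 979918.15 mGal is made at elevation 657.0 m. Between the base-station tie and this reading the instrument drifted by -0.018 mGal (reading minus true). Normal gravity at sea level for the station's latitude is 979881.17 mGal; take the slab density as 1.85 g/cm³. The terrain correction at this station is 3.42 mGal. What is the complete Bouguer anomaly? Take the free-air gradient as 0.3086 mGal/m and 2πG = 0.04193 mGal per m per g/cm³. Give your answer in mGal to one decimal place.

Drift-corrected reading = 979918.15 − (-0.018) = 979918.168 mGal
Free-air correction = 0.3086 × 657.0 = 202.75 mGal
Free-air anomaly = 979918.168 − 979881.17 + (202.75) = 239.748 mGal
Bouguer slab correction = 0.04193 × 1.85 × 657.0 = 50.96 mGal
Simple Bouguer anomaly = 239.748 − (50.96) = 188.788 mGal
Complete Bouguer anomaly = 188.788 + 3.42 = 192.208 mGal

192.2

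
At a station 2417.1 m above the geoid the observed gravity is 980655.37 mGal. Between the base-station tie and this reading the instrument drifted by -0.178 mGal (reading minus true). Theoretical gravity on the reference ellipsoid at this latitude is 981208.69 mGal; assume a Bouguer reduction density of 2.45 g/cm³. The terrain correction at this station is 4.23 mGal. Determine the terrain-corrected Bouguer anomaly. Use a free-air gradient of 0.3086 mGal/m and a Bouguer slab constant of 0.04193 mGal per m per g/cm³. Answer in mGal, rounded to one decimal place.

Drift-corrected reading = 980655.37 − (-0.178) = 980655.548 mGal
Free-air correction = 0.3086 × 2417.1 = 745.92 mGal
Free-air anomaly = 980655.548 − 981208.69 + (745.92) = 192.778 mGal
Bouguer slab correction = 0.04193 × 2.45 × 2417.1 = 248.31 mGal
Simple Bouguer anomaly = 192.778 − (248.31) = -55.532 mGal
Complete Bouguer anomaly = -55.532 + 4.23 = -51.302 mGal

-51.3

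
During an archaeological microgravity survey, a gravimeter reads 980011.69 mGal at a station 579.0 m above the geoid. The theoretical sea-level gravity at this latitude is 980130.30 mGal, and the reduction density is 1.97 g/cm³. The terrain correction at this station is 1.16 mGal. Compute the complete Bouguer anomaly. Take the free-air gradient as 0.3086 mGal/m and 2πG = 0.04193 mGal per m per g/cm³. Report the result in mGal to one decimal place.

13.4

Free-air correction = 0.3086 × 579.0 = 178.68 mGal
Free-air anomaly = 980011.69 − 980130.30 + (178.68) = 60.07 mGal
Bouguer slab correction = 0.04193 × 1.97 × 579.0 = 47.83 mGal
Simple Bouguer anomaly = 60.07 − (47.83) = 12.24 mGal
Complete Bouguer anomaly = 12.24 + 1.16 = 13.40 mGal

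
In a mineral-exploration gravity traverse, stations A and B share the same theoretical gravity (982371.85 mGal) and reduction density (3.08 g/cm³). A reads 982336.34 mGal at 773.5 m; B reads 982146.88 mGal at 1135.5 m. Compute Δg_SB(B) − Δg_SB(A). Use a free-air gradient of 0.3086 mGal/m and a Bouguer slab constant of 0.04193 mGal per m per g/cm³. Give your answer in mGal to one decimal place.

-124.5

Δg_SB(A) = 982336.34 − 982371.85 + 0.3086×773.5 − 0.04193×3.08×773.5 = 103.30 mGal
Δg_SB(B) = 982146.88 − 982371.85 + 0.3086×1135.5 − 0.04193×3.08×1135.5 = -21.20 mGal
Difference = -21.20 − (103.30) = -124.50 mGal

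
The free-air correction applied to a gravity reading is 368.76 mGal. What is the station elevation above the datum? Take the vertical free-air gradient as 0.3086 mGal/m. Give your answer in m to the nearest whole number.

h = 368.76 / 0.3086 = 1194.94 m

1195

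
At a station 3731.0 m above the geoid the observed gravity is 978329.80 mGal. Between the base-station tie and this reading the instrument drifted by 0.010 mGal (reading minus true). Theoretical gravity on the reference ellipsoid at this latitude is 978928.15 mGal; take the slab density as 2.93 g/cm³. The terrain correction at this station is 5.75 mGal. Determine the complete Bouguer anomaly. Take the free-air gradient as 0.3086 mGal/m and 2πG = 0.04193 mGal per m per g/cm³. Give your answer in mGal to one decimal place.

Drift-corrected reading = 978329.80 − (0.010) = 978329.790 mGal
Free-air correction = 0.3086 × 3731.0 = 1151.39 mGal
Free-air anomaly = 978329.790 − 978928.15 + (1151.39) = 553.030 mGal
Bouguer slab correction = 0.04193 × 2.93 × 3731.0 = 458.37 mGal
Simple Bouguer anomaly = 553.030 − (458.37) = 94.660 mGal
Complete Bouguer anomaly = 94.660 + 5.75 = 100.410 mGal

100.4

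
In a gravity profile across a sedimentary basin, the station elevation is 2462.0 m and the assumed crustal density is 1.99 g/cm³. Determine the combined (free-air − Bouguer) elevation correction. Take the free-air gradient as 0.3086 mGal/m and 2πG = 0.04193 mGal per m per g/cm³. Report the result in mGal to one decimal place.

554.3

Combined gradient = 0.3086 − 0.04193 × 1.99 = 0.2251593 mGal/m
Combined elevation correction = 0.2251593 × 2462.0 = 554.3 mGal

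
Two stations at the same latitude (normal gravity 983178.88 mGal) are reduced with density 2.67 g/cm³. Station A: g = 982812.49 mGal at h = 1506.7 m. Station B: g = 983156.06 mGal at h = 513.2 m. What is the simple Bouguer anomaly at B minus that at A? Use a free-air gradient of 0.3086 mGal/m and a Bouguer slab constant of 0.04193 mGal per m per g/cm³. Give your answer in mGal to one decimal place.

148.2

Δg_SB(A) = 982812.49 − 983178.88 + 0.3086×1506.7 − 0.04193×2.67×1506.7 = -70.10 mGal
Δg_SB(B) = 983156.06 − 983178.88 + 0.3086×513.2 − 0.04193×2.67×513.2 = 78.10 mGal
Difference = 78.10 − (-70.10) = 148.20 mGal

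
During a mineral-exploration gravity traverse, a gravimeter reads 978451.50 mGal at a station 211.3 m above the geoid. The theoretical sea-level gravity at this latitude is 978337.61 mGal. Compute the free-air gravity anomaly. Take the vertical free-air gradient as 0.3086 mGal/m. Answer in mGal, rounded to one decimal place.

179.1

Free-air correction = 0.3086 × 211.3 = 65.21 mGal
Free-air anomaly = 978451.50 − 978337.61 + (65.21) = 179.10 mGal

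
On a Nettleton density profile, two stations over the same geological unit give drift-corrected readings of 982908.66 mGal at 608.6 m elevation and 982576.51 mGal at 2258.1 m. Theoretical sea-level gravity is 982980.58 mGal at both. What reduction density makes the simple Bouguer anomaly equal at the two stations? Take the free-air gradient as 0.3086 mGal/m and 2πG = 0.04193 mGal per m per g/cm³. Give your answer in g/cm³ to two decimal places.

2.56

Δg_obs = 982576.51 − 982908.66 = -332.15 mGal over Δh = 2258.1 − 608.6 = 1649.5 m
Equal Bouguer anomalies ⇒ Δg_obs + (0.3086 − 0.04193ρ)·Δh = 0
0.3086 − 0.04193ρ = −Δg_obs/Δh = 0.20136
ρ = (0.3086 − 0.20136) / 0.04193 = 2.56 g/cm³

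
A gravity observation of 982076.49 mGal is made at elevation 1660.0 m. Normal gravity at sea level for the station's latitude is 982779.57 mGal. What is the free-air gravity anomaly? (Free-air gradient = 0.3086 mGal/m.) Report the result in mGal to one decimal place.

-190.8

Free-air correction = 0.3086 × 1660.0 = 512.28 mGal
Free-air anomaly = 982076.49 − 982779.57 + (512.28) = -190.80 mGal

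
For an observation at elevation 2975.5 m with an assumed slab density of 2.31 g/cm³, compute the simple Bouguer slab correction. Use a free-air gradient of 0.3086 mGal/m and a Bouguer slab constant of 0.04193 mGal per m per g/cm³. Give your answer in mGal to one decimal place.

Bouguer slab correction = 0.04193 × 2.31 × 2975.5 = 288.2 mGal

288.2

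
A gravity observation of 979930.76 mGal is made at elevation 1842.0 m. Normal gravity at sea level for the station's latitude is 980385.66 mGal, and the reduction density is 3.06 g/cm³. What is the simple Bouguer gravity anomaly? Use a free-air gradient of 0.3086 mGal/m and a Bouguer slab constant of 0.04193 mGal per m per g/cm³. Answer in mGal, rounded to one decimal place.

Free-air correction = 0.3086 × 1842.0 = 568.44 mGal
Free-air anomaly = 979930.76 − 980385.66 + (568.44) = 113.54 mGal
Bouguer slab correction = 0.04193 × 3.06 × 1842.0 = 236.34 mGal
Simple Bouguer anomaly = 113.54 − (236.34) = -122.80 mGal

-122.8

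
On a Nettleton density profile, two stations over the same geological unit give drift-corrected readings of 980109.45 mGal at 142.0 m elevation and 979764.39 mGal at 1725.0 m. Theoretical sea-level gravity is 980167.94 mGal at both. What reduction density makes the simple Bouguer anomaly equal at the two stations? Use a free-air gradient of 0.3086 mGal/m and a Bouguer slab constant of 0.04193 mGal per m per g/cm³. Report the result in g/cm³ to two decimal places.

Δg_obs = 979764.39 − 980109.45 = -345.06 mGal over Δh = 1725.0 − 142.0 = 1583.0 m
Equal Bouguer anomalies ⇒ Δg_obs + (0.3086 − 0.04193ρ)·Δh = 0
0.3086 − 0.04193ρ = −Δg_obs/Δh = 0.21798
ρ = (0.3086 − 0.21798) / 0.04193 = 2.16 g/cm³

2.16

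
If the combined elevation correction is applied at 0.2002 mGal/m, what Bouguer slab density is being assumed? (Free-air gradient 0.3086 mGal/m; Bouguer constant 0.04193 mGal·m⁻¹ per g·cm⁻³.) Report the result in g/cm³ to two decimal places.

2.59

0.2002 = 0.3086 − 0.04193 × ρ
ρ = (0.3086 − 0.2002) / 0.04193 = 2.59 g/cm³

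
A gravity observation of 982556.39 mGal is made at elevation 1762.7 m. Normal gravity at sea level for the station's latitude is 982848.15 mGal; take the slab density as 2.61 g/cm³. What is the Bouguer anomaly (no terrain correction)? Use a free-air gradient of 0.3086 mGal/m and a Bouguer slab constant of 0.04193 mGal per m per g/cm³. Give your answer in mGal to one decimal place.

Free-air correction = 0.3086 × 1762.7 = 543.97 mGal
Free-air anomaly = 982556.39 − 982848.15 + (543.97) = 252.21 mGal
Bouguer slab correction = 0.04193 × 2.61 × 1762.7 = 192.91 mGal
Simple Bouguer anomaly = 252.21 − (192.91) = 59.30 mGal

59.3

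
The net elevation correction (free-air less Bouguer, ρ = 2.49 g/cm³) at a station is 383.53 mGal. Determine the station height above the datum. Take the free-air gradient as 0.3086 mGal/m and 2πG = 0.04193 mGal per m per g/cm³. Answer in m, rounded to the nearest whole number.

1878

Combined gradient = 0.3086 − 0.04193 × 2.49 = 0.2041943 mGal/m
h = 383.53 / 0.2041943 = 1878.26 m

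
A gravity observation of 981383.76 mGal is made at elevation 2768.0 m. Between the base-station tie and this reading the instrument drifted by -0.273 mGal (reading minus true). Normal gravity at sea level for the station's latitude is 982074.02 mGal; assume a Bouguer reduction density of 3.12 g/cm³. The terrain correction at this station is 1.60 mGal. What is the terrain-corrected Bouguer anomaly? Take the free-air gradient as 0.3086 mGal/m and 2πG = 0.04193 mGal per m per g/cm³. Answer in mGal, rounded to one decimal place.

Drift-corrected reading = 981383.76 − (-0.273) = 981384.033 mGal
Free-air correction = 0.3086 × 2768.0 = 854.20 mGal
Free-air anomaly = 981384.033 − 982074.02 + (854.20) = 164.213 mGal
Bouguer slab correction = 0.04193 × 3.12 × 2768.0 = 362.11 mGal
Simple Bouguer anomaly = 164.213 − (362.11) = -197.897 mGal
Complete Bouguer anomaly = -197.897 + 1.60 = -196.297 mGal

-196.3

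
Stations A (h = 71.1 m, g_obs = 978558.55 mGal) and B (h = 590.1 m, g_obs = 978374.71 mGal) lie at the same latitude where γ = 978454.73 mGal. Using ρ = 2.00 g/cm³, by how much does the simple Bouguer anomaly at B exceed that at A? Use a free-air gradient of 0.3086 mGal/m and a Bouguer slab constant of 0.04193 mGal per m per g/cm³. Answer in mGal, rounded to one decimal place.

Δg_SB(A) = 978558.55 − 978454.73 + 0.3086×71.1 − 0.04193×2.00×71.1 = 119.80 mGal
Δg_SB(B) = 978374.71 − 978454.73 + 0.3086×590.1 − 0.04193×2.00×590.1 = 52.60 mGal
Difference = 52.60 − (119.80) = -67.20 mGal

-67.2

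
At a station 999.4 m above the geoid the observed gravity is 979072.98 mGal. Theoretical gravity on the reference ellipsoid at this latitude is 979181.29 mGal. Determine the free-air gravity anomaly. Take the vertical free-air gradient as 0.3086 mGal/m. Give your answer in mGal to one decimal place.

200.1

Free-air correction = 0.3086 × 999.4 = 308.41 mGal
Free-air anomaly = 979072.98 − 979181.29 + (308.41) = 200.10 mGal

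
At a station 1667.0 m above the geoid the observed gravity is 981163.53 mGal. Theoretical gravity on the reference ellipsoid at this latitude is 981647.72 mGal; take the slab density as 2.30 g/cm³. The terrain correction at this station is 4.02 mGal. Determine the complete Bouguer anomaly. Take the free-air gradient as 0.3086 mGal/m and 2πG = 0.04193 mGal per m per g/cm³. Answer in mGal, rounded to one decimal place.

Free-air correction = 0.3086 × 1667.0 = 514.44 mGal
Free-air anomaly = 981163.53 − 981647.72 + (514.44) = 30.25 mGal
Bouguer slab correction = 0.04193 × 2.30 × 1667.0 = 160.76 mGal
Simple Bouguer anomaly = 30.25 − (160.76) = -130.51 mGal
Complete Bouguer anomaly = -130.51 + 4.02 = -126.49 mGal

-126.5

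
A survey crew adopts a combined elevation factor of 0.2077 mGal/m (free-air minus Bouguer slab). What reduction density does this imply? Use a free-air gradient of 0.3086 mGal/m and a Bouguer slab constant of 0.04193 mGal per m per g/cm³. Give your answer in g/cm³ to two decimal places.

0.2077 = 0.3086 − 0.04193 × ρ
ρ = (0.3086 − 0.2077) / 0.04193 = 2.41 g/cm³

2.41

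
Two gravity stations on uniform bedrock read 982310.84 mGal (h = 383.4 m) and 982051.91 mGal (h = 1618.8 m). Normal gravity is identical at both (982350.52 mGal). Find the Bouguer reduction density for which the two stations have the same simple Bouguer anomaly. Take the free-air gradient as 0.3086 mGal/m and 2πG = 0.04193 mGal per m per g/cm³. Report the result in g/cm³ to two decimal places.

2.36

Δg_obs = 982051.91 − 982310.84 = -258.93 mGal over Δh = 1618.8 − 383.4 = 1235.4 m
Equal Bouguer anomalies ⇒ Δg_obs + (0.3086 − 0.04193ρ)·Δh = 0
0.3086 − 0.04193ρ = −Δg_obs/Δh = 0.20959
ρ = (0.3086 − 0.20959) / 0.04193 = 2.36 g/cm³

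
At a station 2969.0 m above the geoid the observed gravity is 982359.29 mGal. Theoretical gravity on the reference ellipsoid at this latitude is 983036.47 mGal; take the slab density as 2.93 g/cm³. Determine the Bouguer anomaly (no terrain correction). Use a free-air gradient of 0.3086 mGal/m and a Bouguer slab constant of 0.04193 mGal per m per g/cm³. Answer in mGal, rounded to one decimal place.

-125.7

Free-air correction = 0.3086 × 2969.0 = 916.23 mGal
Free-air anomaly = 982359.29 − 983036.47 + (916.23) = 239.05 mGal
Bouguer slab correction = 0.04193 × 2.93 × 2969.0 = 364.76 mGal
Simple Bouguer anomaly = 239.05 − (364.76) = -125.71 mGal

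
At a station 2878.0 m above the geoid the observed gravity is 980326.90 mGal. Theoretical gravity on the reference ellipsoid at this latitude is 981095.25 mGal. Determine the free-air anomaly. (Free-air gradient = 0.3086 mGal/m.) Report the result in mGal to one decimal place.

119.8

Free-air correction = 0.3086 × 2878.0 = 888.15 mGal
Free-air anomaly = 980326.90 − 981095.25 + (888.15) = 119.80 mGal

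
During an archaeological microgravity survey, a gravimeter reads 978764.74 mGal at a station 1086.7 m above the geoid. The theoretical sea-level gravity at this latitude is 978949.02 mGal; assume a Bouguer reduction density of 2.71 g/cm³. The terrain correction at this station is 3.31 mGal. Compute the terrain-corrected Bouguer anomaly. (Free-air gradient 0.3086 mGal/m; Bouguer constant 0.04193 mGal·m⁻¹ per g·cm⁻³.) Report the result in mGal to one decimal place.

Free-air correction = 0.3086 × 1086.7 = 335.36 mGal
Free-air anomaly = 978764.74 − 978949.02 + (335.36) = 151.08 mGal
Bouguer slab correction = 0.04193 × 2.71 × 1086.7 = 123.48 mGal
Simple Bouguer anomaly = 151.08 − (123.48) = 27.60 mGal
Complete Bouguer anomaly = 27.60 + 3.31 = 30.91 mGal

30.9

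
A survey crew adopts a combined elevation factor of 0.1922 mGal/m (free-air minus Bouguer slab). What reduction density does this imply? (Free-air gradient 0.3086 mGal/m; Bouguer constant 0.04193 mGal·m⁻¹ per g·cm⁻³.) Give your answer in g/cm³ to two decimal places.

0.1922 = 0.3086 − 0.04193 × ρ
ρ = (0.3086 − 0.1922) / 0.04193 = 2.78 g/cm³

2.78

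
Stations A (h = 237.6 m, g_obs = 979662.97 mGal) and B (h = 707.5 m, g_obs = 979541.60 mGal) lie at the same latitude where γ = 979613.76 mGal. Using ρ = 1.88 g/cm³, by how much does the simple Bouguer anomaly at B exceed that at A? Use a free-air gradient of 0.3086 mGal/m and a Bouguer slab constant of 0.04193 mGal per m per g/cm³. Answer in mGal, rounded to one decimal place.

Δg_SB(A) = 979662.97 − 979613.76 + 0.3086×237.6 − 0.04193×1.88×237.6 = 103.80 mGal
Δg_SB(B) = 979541.60 − 979613.76 + 0.3086×707.5 − 0.04193×1.88×707.5 = 90.40 mGal
Difference = 90.40 − (103.80) = -13.40 mGal

-13.4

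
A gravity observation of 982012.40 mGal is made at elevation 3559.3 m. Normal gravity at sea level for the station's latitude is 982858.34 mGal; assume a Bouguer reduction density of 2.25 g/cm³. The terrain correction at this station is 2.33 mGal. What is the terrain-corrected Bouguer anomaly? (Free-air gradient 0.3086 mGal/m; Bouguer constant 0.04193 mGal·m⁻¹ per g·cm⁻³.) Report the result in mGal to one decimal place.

Free-air correction = 0.3086 × 3559.3 = 1098.40 mGal
Free-air anomaly = 982012.40 − 982858.34 + (1098.40) = 252.46 mGal
Bouguer slab correction = 0.04193 × 2.25 × 3559.3 = 335.79 mGal
Simple Bouguer anomaly = 252.46 − (335.79) = -83.33 mGal
Complete Bouguer anomaly = -83.33 + 2.33 = -81.00 mGal

-81.0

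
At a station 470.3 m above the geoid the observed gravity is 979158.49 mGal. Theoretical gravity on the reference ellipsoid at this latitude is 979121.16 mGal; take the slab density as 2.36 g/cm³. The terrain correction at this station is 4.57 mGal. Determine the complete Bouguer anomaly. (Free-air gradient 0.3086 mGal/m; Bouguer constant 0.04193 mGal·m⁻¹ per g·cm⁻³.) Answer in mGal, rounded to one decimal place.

140.5

Free-air correction = 0.3086 × 470.3 = 145.13 mGal
Free-air anomaly = 979158.49 − 979121.16 + (145.13) = 182.46 mGal
Bouguer slab correction = 0.04193 × 2.36 × 470.3 = 46.54 mGal
Simple Bouguer anomaly = 182.46 − (46.54) = 135.92 mGal
Complete Bouguer anomaly = 135.92 + 4.57 = 140.49 mGal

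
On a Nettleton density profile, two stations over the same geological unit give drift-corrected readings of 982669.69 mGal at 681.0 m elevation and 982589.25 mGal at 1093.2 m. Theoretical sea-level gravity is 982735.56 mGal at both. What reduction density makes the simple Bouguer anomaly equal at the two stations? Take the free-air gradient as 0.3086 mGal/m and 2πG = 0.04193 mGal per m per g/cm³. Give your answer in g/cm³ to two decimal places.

Δg_obs = 982589.25 − 982669.69 = -80.44 mGal over Δh = 1093.2 − 681.0 = 412.2 m
Equal Bouguer anomalies ⇒ Δg_obs + (0.3086 − 0.04193ρ)·Δh = 0
0.3086 − 0.04193ρ = −Δg_obs/Δh = 0.19515
ρ = (0.3086 − 0.19515) / 0.04193 = 2.71 g/cm³

2.71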